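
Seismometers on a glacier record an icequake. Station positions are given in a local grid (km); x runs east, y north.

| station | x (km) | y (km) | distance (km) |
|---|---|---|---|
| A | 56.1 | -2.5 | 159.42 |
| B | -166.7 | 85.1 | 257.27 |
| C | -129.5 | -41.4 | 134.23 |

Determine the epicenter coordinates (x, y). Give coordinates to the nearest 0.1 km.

Circle about each station: (x − 56.1)² + (y + 2.5)² = 159.42²; (x + 166.7)² + (y − 85.1)² = 257.27²; (x + 129.5)² + (y + 41.4)² = 134.23².
Subtracting the A equation from the B and C equations removes the quadratic terms:
-445.6 x + 175.2 y = -8895.68
-371.2 x − 77.8 y = 22727.79
Solving the 2×2 system: x ≈ -33.0, y ≈ -134.7 km.
Check against A (with the unrounded x, y): √((x − 56.1)²+(y + 2.5)²) = 159.42 ≈ 159.42 km. ✓

(-33.0, -134.7)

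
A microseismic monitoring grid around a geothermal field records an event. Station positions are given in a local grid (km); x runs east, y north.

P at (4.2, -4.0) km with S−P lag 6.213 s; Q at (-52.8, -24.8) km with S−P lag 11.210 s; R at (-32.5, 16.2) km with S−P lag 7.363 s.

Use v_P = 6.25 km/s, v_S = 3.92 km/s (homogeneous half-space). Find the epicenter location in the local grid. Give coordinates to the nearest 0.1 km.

Distance from S−P lag: d = Δt · v_P v_S / (v_P − v_S) = Δt · (6.25·3.92)/(6.25−3.92) ≈ 10.5150·Δt.
So d_P = 65.33, d_Q = 117.87, d_R = 77.42 km.
Circle about each station: (x − 4.2)² + (y + 4.0)² = 65.33²; (x + 52.8)² + (y + 24.8)² = 117.87²; (x + 32.5)² + (y − 16.2)² = 77.42².
Subtracting the P equation from the Q and R equations removes the quadratic terms:
-114.0 x − 41.6 y = -6256.09
-73.4 x + 40.4 y = -440.80
Solving the 2×2 system: x ≈ 35.4, y ≈ 53.4 km.

(35.4, 53.4)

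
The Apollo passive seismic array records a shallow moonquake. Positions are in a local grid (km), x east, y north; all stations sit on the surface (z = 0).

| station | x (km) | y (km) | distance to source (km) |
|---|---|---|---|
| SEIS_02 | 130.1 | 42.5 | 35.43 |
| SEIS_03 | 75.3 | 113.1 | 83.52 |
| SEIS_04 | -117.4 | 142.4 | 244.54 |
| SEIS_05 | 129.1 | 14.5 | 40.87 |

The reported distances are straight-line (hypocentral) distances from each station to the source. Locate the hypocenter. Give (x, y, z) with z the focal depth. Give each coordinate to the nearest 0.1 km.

Each station gives a sphere (x−x_i)² + (y−y_i)² + z² = d_i² (stations at z=0).
Subtracting the SEIS_02 sphere from SEIS_03 and SEIS_04: z² cancels, leaving linear equations in x and y:
-109.6 x + 141.2 y = -5990.87
-495.0 x + 199.8 y = -43216.27
Solving: x ≈ 102.200, y ≈ 36.899 km (keep extra digits for the depth step; rounded: 102.2, 36.9).
Then from the SEIS_02 sphere: z² = 35.43² − (x − 130.1)² − (y − 42.5)² with x = 102.200, y = 36.899, so z ≈ 21.107 ≈ 21.1 km.
Check against SEIS_05 (with the unrounded solution): distance 40.88 ≈ 40.87 km. ✓

x ≈ 102.2 km, y ≈ 36.9 km, depth ≈ 21.1 km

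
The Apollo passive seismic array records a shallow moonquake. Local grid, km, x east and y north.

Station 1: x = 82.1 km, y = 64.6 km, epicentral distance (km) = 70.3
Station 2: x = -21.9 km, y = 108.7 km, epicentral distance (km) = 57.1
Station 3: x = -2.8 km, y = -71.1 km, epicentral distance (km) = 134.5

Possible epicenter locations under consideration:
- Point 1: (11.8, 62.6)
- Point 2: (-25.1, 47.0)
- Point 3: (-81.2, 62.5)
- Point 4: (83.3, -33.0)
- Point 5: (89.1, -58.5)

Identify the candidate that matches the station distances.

Point 1

For each candidate, compare |candidate − station| to the reported distance:
Point 1: residuals Station 1 0.0, Station 2 0.0, Station 3 0.0 → max 0.0 km
Point 2: residuals Station 1 38.3, Station 2 4.7, Station 3 14.3 → max 38.3 km
Point 3: residuals Station 1 93.0, Station 2 18.1, Station 3 20.4 → max 93.0 km
Point 4: residuals Station 1 27.3, Station 2 119.4, Station 3 40.3 → max 119.4 km
Point 5: residuals Station 1 53.0, Station 2 143.6, Station 3 41.7 → max 143.6 km
Only Point 1 has all residuals ≈ 0.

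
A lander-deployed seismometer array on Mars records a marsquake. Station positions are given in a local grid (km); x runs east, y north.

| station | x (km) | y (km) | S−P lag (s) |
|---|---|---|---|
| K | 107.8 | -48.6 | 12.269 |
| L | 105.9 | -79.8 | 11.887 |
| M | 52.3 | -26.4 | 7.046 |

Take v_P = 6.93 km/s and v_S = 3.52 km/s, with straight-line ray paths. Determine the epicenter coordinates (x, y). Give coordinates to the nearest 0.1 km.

Distance from S−P lag: d = Δt · v_P v_S / (v_P − v_S) = Δt · (6.93·3.52)/(6.93−3.52) ≈ 7.1535·Δt.
So d_K = 87.77, d_L = 85.03, d_M = 50.40 km.
Circle about each station: (x − 107.8)² + (y + 48.6)² = 87.77²; (x − 105.9)² + (y + 79.8)² = 85.03²; (x − 52.3)² + (y + 26.4)² = 50.40².
Subtracting the K equation from the L and M equations removes the quadratic terms:
-3.8 x − 62.4 y = 4073.52
-111.0 x + 44.4 y = -5387.14
Solving the 2×2 system: x ≈ 21.9, y ≈ -66.6 km.

(21.9, -66.6)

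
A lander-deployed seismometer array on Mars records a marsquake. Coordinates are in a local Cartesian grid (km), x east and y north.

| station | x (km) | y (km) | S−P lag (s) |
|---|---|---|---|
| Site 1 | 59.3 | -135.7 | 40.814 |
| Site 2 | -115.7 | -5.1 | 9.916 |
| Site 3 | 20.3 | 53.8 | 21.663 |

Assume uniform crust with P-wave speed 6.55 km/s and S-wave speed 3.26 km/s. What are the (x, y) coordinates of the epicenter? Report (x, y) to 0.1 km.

Distance from S−P lag: d = Δt · v_P v_S / (v_P − v_S) = Δt · (6.55·3.26)/(6.55−3.26) ≈ 6.4903·Δt.
So d_Site 1 = 264.89, d_Site 2 = 64.36, d_Site 3 = 140.60 km.
Circle about each station: (x − 59.3)² + (y + 135.7)² = 264.89²; (x + 115.7)² + (y + 5.1)² = 64.36²; (x − 20.3)² + (y − 53.8)² = 140.60².
Subtracting pairs of circle equations eliminates x²+y² and gives linear equations (the radical axes):
-350.0 x + 261.2 y = 57506.02
-78.0 x + 379.0 y = 31773.90
Solving the 2×2 system: x ≈ -120.2, y ≈ 59.1 km.

-120.2 km east, 59.1 km north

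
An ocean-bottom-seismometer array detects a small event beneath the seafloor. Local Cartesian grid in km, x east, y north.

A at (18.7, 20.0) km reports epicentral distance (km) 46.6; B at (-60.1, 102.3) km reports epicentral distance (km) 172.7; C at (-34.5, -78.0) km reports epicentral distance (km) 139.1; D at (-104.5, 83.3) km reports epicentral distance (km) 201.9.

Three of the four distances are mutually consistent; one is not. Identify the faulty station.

Solve using three stations at a time. Using B, C, D (subtract circle equations pairwise → linear system) gives (x, y) ≈ (80.1, 1.2).
Distances from that point to each station vs reported:
  A: calculated 64.2 vs reported 46.6 → residual 17.6 km
  B: calculated 172.8 vs reported 172.7 → residual 0.1 km
  C: calculated 139.3 vs reported 139.1 → residual 0.2 km
  D: calculated 202.0 vs reported 201.9 → residual 0.1 km
B, C, D are mutually consistent (residuals ≈ 0); A is off by 17.6 km.

A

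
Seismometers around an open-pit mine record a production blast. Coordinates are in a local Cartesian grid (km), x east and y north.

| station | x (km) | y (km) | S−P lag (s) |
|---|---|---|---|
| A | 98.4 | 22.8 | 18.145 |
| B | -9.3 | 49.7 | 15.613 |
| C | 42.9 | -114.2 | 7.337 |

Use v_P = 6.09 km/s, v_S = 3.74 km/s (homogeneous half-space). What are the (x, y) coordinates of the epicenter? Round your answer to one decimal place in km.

Distance from S−P lag: d = Δt · v_P v_S / (v_P − v_S) = Δt · (6.09·3.74)/(6.09−3.74) ≈ 9.6922·Δt.
So d_A = 175.86, d_B = 151.32, d_C = 71.11 km.
Circle about each station: (x − 98.4)² + (y − 22.8)² = 175.86²; (x + 9.3)² + (y − 49.7)² = 151.32²; (x − 42.9)² + (y + 114.2)² = 71.11².
Subtracting the A equation from the B and C equations removes the quadratic terms:
-215.4 x + 53.8 y = 383.18
-111.0 x − 274.0 y = 30549.76
Solving the 2×2 system: x ≈ -26.9, y ≈ -100.6 km.

x ≈ -26.9 km, y ≈ -100.6 km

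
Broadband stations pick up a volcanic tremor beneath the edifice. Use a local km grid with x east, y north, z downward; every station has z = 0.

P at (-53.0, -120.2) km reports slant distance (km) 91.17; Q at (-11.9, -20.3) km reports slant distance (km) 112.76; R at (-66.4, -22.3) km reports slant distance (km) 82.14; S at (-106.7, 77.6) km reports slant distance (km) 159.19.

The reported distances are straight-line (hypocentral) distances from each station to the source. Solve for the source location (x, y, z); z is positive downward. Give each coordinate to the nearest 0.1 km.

(-92.2, -67.7, 63.4)

Each station gives a sphere (x−x_i)² + (y−y_i)² + z² = d_i² (stations at z=0).
Subtracting the P sphere from Q and R: z² cancels, leaving linear equations in x and y:
82.2 x + 199.8 y = -21106.19
-26.8 x + 195.8 y = -10785.80
Solving: x ≈ -92.198, y ≈ -67.705 km (keep extra digits for the depth step; rounded: -92.2, -67.7).
Then from the P sphere: z² = 91.17² − (x + 53.0)² − (y + 120.2)² with x = -92.198, y = -67.705, so z ≈ 63.402 ≈ 63.4 km.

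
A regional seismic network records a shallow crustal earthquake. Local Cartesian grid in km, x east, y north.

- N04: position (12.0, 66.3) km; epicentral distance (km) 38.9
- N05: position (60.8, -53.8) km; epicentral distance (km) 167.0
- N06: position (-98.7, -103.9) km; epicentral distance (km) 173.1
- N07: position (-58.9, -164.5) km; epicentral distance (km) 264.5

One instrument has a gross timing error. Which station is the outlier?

Solve using three stations at a time. Using N04, N05, N07 (subtract circle equations pairwise → linear system) gives (x, y) ≈ (-13.0, 96.0).
Distances from that point to each station vs reported:
  N04: calculated 38.8 vs reported 38.9 → residual 0.1 km
  N05: calculated 167.0 vs reported 167.0 → residual 0.0 km
  N06: calculated 217.5 vs reported 173.1 → residual 44.4 km
  N07: calculated 264.5 vs reported 264.5 → residual 0.0 km
N04, N05, N07 are mutually consistent (residuals ≈ 0); N06 is off by 44.4 km.

N06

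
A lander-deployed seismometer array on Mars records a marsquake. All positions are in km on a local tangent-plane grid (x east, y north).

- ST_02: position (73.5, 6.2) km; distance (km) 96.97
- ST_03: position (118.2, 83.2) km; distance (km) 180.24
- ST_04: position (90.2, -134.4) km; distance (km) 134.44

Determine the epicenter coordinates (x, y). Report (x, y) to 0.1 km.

x ≈ -9.4 km, y ≈ -44.1 km

Circle about each station: (x − 73.5)² + (y − 6.2)² = 96.97²; (x − 118.2)² + (y − 83.2)² = 180.24²; (x − 90.2)² + (y + 134.4)² = 134.44².
Subtracting pairs of circle equations eliminates x²+y² and gives linear equations (the radical axes):
89.4 x + 154.0 y = -7630.49
33.4 x − 281.2 y = 12087.78
Solving the 2×2 system: x ≈ -9.4, y ≈ -44.1 km.
Check against ST_02 (with the unrounded x, y): √((x − 73.5)²+(y − 6.2)²) = 96.95 ≈ 96.97 km. ✓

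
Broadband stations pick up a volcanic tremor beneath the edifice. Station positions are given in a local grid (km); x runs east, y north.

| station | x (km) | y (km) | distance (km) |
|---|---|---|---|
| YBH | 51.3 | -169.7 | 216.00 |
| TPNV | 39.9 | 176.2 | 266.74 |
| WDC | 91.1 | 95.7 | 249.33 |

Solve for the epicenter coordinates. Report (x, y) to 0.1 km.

Circle about each station: (x − 51.3)² + (y + 169.7)² = 216.00²; (x − 39.9)² + (y − 176.2)² = 266.74²; (x − 91.1)² + (y − 95.7)² = 249.33².
Subtracting pairs of circle equations eliminates x²+y² and gives linear equations (the radical axes):
-22.8 x + 691.8 y = -23285.56
79.6 x + 530.8 y = -29481.53
Solving the 2×2 system: x ≈ -119.6, y ≈ -37.6 km.

(-119.6, -37.6)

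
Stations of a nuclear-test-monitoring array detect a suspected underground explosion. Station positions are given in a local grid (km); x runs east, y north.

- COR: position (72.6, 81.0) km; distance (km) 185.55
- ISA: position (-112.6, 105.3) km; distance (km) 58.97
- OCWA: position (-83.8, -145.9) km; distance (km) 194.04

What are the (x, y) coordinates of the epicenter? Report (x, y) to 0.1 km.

-109.7 km east, 46.4 km north

Circle about each station: (x − 72.6)² + (y − 81.0)² = 185.55²; (x + 112.6)² + (y − 105.3)² = 58.97²; (x + 83.8)² + (y + 145.9)² = 194.04².
Subtracting the COR equation from the ISA and OCWA equations removes the quadratic terms:
-370.4 x + 48.6 y = 42886.43
-312.8 x − 453.8 y = 13254.77
Solving the 2×2 system: x ≈ -109.7, y ≈ 46.4 km.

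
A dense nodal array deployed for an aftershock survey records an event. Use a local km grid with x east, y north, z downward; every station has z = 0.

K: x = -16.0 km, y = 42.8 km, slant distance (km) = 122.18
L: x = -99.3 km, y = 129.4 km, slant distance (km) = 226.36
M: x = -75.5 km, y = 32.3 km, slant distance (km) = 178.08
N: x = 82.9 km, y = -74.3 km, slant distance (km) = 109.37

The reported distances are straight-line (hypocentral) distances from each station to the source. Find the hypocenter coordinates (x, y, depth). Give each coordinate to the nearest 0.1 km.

x ≈ 97.4 km, y ≈ 25.6 km, depth ≈ 42.1 km

Each station gives a sphere (x−x_i)² + (y−y_i)² + z² = d_i² (stations at z=0).
Subtracting the K sphere from L and M: z² cancels, leaving linear equations in x and y:
-166.6 x + 173.2 y = -11793.89
-119.0 x − 21.0 y = -12128.83
Solving: x ≈ 97.405, y ≈ 25.600 km (keep extra digits for the depth step; rounded: 97.4, 25.6).
Then from the K sphere: z² = 122.18² − (x + 16.0)² − (y − 42.8)² with x = 97.405, y = 25.600, so z ≈ 42.088 ≈ 42.1 km.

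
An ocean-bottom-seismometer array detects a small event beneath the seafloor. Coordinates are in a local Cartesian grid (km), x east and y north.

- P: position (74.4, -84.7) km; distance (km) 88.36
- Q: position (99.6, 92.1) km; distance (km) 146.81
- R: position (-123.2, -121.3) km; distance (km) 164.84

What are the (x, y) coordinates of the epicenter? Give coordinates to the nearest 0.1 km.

(10.0, -24.2)

Circle about each station: (x − 74.4)² + (y + 84.7)² = 88.36²; (x − 99.6)² + (y − 92.1)² = 146.81²; (x + 123.2)² + (y + 121.3)² = 164.84².
Subtracting pairs of circle equations eliminates x²+y² and gives linear equations (the radical axes):
50.4 x + 353.6 y = -8052.57
-395.2 x − 73.2 y = -2182.26
Solving the 2×2 system: x ≈ 10.0, y ≈ -24.2 km.
Check against P (with the unrounded x, y): √((x − 74.4)²+(y + 84.7)²) = 88.36 ≈ 88.36 km. ✓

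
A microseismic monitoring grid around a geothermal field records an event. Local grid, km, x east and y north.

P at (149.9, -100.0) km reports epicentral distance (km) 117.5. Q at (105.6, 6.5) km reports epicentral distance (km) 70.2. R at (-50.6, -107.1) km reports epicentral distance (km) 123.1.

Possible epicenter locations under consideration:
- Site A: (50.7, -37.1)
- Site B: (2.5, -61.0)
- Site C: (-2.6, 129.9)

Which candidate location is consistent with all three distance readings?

For each candidate, compare |candidate − station| to the reported distance:
Site A: residuals P 0.0, Q 0.1, R 0.0 → max 0.1 km
Site B: residuals P 35.0, Q 53.0, R 52.8 → max 53.0 km
Site C: residuals P 158.4, Q 93.9, R 118.7 → max 158.4 km
Only Site A has all residuals ≈ 0.

Site A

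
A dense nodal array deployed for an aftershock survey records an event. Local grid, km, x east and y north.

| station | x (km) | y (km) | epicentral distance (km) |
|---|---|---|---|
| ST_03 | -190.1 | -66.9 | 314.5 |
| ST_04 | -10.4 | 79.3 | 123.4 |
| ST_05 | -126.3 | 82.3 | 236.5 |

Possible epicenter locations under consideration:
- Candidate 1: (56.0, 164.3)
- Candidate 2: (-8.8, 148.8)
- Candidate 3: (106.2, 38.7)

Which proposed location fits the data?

Candidate 3

For each candidate, compare |candidate − station| to the reported distance:
Candidate 1: residuals ST_03 23.2, ST_04 15.5, ST_05 36.6 → max 36.6 km
Candidate 2: residuals ST_03 32.7, ST_04 53.9, ST_05 101.5 → max 101.5 km
Candidate 3: residuals ST_03 0.1, ST_04 0.1, ST_05 0.1 → max 0.1 km
Only Candidate 3 has all residuals ≈ 0.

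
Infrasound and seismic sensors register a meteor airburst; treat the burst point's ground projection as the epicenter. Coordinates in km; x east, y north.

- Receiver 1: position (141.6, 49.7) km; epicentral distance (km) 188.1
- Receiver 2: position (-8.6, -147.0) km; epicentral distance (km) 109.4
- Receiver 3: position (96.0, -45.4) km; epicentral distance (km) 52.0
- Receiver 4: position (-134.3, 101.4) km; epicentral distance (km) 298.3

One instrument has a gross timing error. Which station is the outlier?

Solve using three stations at a time. Using Receiver 2, Receiver 3, Receiver 4 (subtract circle equations pairwise → linear system) gives (x, y) ≈ (88.6, -96.8).
Distances from that point to each station vs reported:
  Receiver 1: calculated 155.8 vs reported 188.1 → residual 32.3 km
  Receiver 2: calculated 109.4 vs reported 109.4 → residual 0.0 km
  Receiver 3: calculated 52.0 vs reported 52.0 → residual 0.0 km
  Receiver 4: calculated 298.3 vs reported 298.3 → residual 0.0 km
Receiver 2, Receiver 3, Receiver 4 are mutually consistent (residuals ≈ 0); Receiver 1 is off by 32.3 km.

Receiver 1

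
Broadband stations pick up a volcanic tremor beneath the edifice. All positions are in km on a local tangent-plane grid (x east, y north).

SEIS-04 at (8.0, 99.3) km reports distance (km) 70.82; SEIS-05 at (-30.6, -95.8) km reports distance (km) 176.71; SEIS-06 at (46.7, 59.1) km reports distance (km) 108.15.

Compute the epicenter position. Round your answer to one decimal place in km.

Circle about each station: (x − 8.0)² + (y − 99.3)² = 70.82²; (x + 30.6)² + (y + 95.8)² = 176.71²; (x − 46.7)² + (y − 59.1)² = 108.15².
Subtracting the SEIS-04 equation from the SEIS-05 and SEIS-06 equations removes the quadratic terms:
-77.2 x − 390.2 y = -26021.44
77.4 x − 80.4 y = -10931.74
Solving the 2×2 system: x ≈ -59.7, y ≈ 78.5 km.

x ≈ -59.7 km, y ≈ 78.5 km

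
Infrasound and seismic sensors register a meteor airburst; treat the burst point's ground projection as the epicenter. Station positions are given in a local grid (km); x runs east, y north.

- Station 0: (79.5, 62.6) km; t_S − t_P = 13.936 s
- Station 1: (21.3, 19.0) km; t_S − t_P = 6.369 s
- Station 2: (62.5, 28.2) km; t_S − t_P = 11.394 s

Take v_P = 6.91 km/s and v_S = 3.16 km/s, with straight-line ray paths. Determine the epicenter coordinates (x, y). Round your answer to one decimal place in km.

Distance from S−P lag: d = Δt · v_P v_S / (v_P − v_S) = Δt · (6.91·3.16)/(6.91−3.16) ≈ 5.8228·Δt.
So d_Station 0 = 81.15, d_Station 1 = 37.09, d_Station 2 = 66.35 km.
Circle about each station: (x − 79.5)² + (y − 62.6)² = 81.15²; (x − 21.3)² + (y − 19.0)² = 37.09²; (x − 62.5)² + (y − 28.2)² = 66.35².
Subtracting pairs of circle equations eliminates x²+y² and gives linear equations (the radical axes):
-116.4 x − 87.2 y = -4214.67
-34.0 x − 68.8 y = -3354.52
Solving the 2×2 system: x ≈ -0.5, y ≈ 49.0 km.

x ≈ -0.5 km, y ≈ 49.0 km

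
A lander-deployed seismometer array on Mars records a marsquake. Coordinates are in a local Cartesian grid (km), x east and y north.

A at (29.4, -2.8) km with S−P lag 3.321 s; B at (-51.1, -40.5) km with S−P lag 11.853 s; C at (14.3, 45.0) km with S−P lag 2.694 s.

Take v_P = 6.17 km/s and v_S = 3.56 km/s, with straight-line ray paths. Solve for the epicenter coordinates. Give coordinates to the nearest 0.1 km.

Distance from S−P lag: d = Δt · v_P v_S / (v_P − v_S) = Δt · (6.17·3.56)/(6.17−3.56) ≈ 8.4158·Δt.
So d_A = 27.95, d_B = 99.75, d_C = 22.67 km.
Circle about each station: (x − 29.4)² + (y + 2.8)² = 27.95²; (x + 51.1)² + (y + 40.5)² = 99.75²; (x − 14.3)² + (y − 45.0)² = 22.67².
Subtracting pairs of circle equations eliminates x²+y² and gives linear equations (the radical axes):
-161.0 x − 75.4 y = -5789.60
-30.2 x + 95.6 y = 1624.56
Solving the 2×2 system: x ≈ 24.4, y ≈ 24.7 km.

x ≈ 24.4 km, y ≈ 24.7 km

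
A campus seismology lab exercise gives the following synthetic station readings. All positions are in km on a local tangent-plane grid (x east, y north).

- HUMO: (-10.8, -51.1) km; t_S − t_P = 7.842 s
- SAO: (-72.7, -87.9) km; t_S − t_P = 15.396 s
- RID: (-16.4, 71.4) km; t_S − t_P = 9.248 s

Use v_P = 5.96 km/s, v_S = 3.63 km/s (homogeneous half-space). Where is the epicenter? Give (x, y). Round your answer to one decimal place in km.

Distance from S−P lag: d = Δt · v_P v_S / (v_P − v_S) = Δt · (5.96·3.63)/(5.96−3.63) ≈ 9.2853·Δt.
So d_HUMO = 72.82, d_SAO = 142.96, d_RID = 85.87 km.
Circle about each station: (x + 10.8)² + (y + 51.1)² = 72.82²; (x + 72.7)² + (y + 87.9)² = 142.96²; (x + 16.4)² + (y − 71.4)² = 85.87².
Subtracting pairs of circle equations eliminates x²+y² and gives linear equations (the radical axes):
-123.8 x − 73.6 y = -4850.96
-11.2 x + 245.0 y = 568.17
Solving the 2×2 system: x ≈ 36.8, y ≈ 4.0 km.

(36.8, 4.0)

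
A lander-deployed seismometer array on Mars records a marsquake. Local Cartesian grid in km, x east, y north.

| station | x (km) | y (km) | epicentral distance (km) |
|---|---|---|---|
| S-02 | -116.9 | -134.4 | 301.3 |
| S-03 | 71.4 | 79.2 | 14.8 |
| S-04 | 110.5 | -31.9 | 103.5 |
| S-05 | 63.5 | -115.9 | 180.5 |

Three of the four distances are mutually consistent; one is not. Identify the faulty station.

Solve using three stations at a time. Using S-03, S-04, S-05 (subtract circle equations pairwise → linear system) gives (x, y) ≈ (72.5, 64.4).
Distances from that point to each station vs reported:
  S-02: calculated 274.6 vs reported 301.3 → residual 26.7 km
  S-03: calculated 14.9 vs reported 14.8 → residual 0.1 km
  S-04: calculated 103.5 vs reported 103.5 → residual 0.0 km
  S-05: calculated 180.5 vs reported 180.5 → residual 0.0 km
S-03, S-04, S-05 are mutually consistent (residuals ≈ 0); S-02 is off by 26.7 km.

S-02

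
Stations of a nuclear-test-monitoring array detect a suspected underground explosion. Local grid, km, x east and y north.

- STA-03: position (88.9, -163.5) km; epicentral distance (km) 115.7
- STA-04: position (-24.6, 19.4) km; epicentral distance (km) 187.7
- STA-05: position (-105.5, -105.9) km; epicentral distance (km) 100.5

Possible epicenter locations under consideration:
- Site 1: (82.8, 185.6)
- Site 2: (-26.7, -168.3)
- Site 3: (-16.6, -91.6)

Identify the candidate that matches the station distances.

Site 2

For each candidate, compare |candidate − station| to the reported distance:
Site 1: residuals STA-03 233.5, STA-04 10.2, STA-05 246.5 → max 246.5 km
Site 2: residuals STA-03 0.0, STA-04 0.0, STA-05 0.0 → max 0.0 km
Site 3: residuals STA-03 12.0, STA-04 76.4, STA-05 10.5 → max 76.4 km
Only Site 2 has all residuals ≈ 0.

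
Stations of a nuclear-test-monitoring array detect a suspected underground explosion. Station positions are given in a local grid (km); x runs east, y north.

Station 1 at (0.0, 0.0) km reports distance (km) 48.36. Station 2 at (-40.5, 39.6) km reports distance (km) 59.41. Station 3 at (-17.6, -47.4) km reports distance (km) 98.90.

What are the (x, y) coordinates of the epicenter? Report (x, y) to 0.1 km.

18.7 km east, 44.6 km north

Circle about each station: x² + y² = 48.36²; (x + 40.5)² + (y − 39.6)² = 59.41²; (x + 17.6)² + (y + 47.4)² = 98.90².
Subtracting pairs of circle equations eliminates x²+y² and gives linear equations (the radical axes):
-81.0 x + 79.2 y = 2017.55
-35.2 x − 94.8 y = -4886.00
Solving the 2×2 system: x ≈ 18.7, y ≈ 44.6 km.
Check against Station 1 (with the unrounded x, y): √(x²+y²) = 48.36 ≈ 48.36 km. ✓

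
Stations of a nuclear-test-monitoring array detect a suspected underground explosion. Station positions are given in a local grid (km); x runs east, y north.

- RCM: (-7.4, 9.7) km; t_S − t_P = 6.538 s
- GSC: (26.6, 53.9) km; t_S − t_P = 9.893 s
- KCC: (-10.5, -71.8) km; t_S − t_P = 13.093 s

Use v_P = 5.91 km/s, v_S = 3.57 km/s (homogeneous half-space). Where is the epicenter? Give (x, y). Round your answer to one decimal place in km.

Distance from S−P lag: d = Δt · v_P v_S / (v_P − v_S) = Δt · (5.91·3.57)/(5.91−3.57) ≈ 9.0165·Δt.
So d_RCM = 58.95, d_GSC = 89.20, d_KCC = 118.05 km.
Circle about each station: (x + 7.4)² + (y − 9.7)² = 58.95²; (x − 26.6)² + (y − 53.9)² = 89.20²; (x + 10.5)² + (y + 71.8)² = 118.05².
Subtracting pairs of circle equations eliminates x²+y² and gives linear equations (the radical axes):
68.0 x + 88.4 y = -1017.62
-6.2 x − 163.0 y = -5344.06
Solving the 2×2 system: x ≈ -60.6, y ≈ 35.1 km.
Check against RCM (with the unrounded x, y): √((x + 7.4)²+(y − 9.7)²) = 58.93 ≈ 58.95 km. ✓

(-60.6, 35.1)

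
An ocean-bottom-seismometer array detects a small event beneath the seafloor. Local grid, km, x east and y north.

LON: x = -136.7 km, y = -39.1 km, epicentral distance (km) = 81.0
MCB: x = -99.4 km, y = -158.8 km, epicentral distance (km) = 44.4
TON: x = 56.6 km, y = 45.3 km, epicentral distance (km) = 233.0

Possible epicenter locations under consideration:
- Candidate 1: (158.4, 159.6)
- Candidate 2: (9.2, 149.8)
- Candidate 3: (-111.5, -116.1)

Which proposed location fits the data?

For each candidate, compare |candidate − station| to the reported distance:
Candidate 1: residuals LON 274.8, MCB 365.3, TON 79.9 → max 365.3 km
Candidate 2: residuals LON 157.7, MCB 282.8, TON 118.3 → max 282.8 km
Candidate 3: residuals LON 0.0, MCB 0.0, TON 0.0 → max 0.0 km
Only Candidate 3 has all residuals ≈ 0.

Candidate 3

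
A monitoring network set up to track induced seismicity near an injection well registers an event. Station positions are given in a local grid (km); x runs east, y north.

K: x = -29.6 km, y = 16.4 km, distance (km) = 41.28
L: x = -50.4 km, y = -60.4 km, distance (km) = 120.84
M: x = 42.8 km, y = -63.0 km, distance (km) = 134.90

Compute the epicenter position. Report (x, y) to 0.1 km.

Circle about each station: (x + 29.6)² + (y − 16.4)² = 41.28²; (x + 50.4)² + (y + 60.4)² = 120.84²; (x − 42.8)² + (y + 63.0)² = 134.90².
Subtracting pairs of circle equations eliminates x²+y² and gives linear equations (the radical axes):
-41.6 x − 153.6 y = -7855.07
144.8 x − 158.8 y = -11838.25
Solving the 2×2 system: x ≈ -19.8, y ≈ 56.5 km.

(-19.8, 56.5)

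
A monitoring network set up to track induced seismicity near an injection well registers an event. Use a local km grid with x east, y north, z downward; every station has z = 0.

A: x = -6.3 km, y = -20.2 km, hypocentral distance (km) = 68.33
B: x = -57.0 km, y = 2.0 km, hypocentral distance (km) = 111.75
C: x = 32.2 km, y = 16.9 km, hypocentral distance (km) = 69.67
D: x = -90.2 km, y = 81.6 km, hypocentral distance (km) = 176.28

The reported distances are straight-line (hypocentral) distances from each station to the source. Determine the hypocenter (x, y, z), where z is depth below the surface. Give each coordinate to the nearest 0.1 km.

Each station gives a sphere (x−x_i)² + (y−y_i)² + z² = d_i² (stations at z=0).
Subtracting the A sphere from B and C: z² cancels, leaving linear equations in x and y:
-101.4 x + 44.4 y = -5013.80
77.0 x + 74.2 y = 689.80
Solving: x ≈ 36.796, y ≈ -28.888 km (keep extra digits for the depth step; rounded: 36.8, -28.9).
Then from the A sphere: z² = 68.33² − (x + 6.3)² − (y + 20.2)² with x = 36.796, y = -28.888, so z ≈ 52.309 ≈ 52.3 km.
Check against D (with the unrounded solution): distance 176.27 ≈ 176.28 km. ✓

x ≈ 36.8 km, y ≈ -28.9 km, depth ≈ 52.3 km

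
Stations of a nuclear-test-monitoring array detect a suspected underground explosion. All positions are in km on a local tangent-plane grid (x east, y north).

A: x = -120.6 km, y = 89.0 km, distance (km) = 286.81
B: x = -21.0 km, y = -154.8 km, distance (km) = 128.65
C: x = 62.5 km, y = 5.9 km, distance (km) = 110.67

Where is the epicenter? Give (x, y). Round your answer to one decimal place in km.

Circle about each station: (x + 120.6)² + (y − 89.0)² = 286.81²; (x + 21.0)² + (y + 154.8)² = 128.65²; (x − 62.5)² + (y − 5.9)² = 110.67².
Subtracting the A equation from the B and C equations removes the quadratic terms:
199.2 x − 487.6 y = 67647.83
366.2 x − 166.2 y = 51487.83
Solving the 2×2 system: x ≈ 95.3, y ≈ -99.8 km.

95.3 km east, -99.8 km north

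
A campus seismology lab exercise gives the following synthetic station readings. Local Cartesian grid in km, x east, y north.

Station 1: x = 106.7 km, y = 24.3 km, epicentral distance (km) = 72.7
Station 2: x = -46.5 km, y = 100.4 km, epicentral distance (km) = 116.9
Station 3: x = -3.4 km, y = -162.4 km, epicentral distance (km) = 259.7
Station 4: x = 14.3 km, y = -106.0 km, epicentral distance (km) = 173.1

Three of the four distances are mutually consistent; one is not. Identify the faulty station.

Station 4

Solve using three stations at a time. Using Station 1, Station 2, Station 3 (subtract circle equations pairwise → linear system) gives (x, y) ≈ (69.6, 86.8).
Distances from that point to each station vs reported:
  Station 1: calculated 72.7 vs reported 72.7 → residual 0.0 km
  Station 2: calculated 116.9 vs reported 116.9 → residual 0.0 km
  Station 3: calculated 259.7 vs reported 259.7 → residual 0.0 km
  Station 4: calculated 200.6 vs reported 173.1 → residual 27.5 km
Station 1, Station 2, Station 3 are mutually consistent (residuals ≈ 0); Station 4 is off by 27.5 km.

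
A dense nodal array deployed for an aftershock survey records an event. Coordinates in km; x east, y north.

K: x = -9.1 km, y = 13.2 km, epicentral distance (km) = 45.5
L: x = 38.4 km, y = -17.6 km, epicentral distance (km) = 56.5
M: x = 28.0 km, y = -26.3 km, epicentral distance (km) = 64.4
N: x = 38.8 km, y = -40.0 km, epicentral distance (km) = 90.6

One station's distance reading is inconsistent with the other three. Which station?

Solve using three stations at a time. Using K, L, M (subtract circle equations pairwise → linear system) gives (x, y) ≈ (28.9, 38.0).
Distances from that point to each station vs reported:
  K: calculated 45.4 vs reported 45.5 → residual 0.1 km
  L: calculated 56.4 vs reported 56.5 → residual 0.1 km
  M: calculated 64.3 vs reported 64.4 → residual 0.1 km
  N: calculated 78.7 vs reported 90.6 → residual 11.9 km
K, L, M are mutually consistent (residuals ≈ 0); N is off by 11.9 km.

N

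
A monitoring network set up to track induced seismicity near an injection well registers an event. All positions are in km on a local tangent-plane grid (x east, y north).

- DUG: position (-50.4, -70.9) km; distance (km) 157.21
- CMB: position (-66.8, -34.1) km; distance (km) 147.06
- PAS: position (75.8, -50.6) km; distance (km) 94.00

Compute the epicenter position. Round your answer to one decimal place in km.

59.1 km east, 41.9 km north

Circle about each station: (x + 50.4)² + (y + 70.9)² = 157.21²; (x + 66.8)² + (y + 34.1)² = 147.06²; (x − 75.8)² + (y + 50.6)² = 94.00².
Subtracting the DUG equation from the CMB and PAS equations removes the quadratic terms:
-32.8 x + 73.6 y = 1146.42
252.4 x + 40.6 y = 16618.01
Solving the 2×2 system: x ≈ 59.1, y ≈ 41.9 km.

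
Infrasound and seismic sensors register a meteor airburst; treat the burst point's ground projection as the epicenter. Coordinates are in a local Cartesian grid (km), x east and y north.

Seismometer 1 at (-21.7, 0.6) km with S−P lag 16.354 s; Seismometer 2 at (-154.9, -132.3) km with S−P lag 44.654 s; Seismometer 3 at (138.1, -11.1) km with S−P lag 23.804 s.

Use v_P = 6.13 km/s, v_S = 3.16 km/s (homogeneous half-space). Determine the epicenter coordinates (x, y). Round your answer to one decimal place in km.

Distance from S−P lag: d = Δt · v_P v_S / (v_P − v_S) = Δt · (6.13·3.16)/(6.13−3.16) ≈ 6.5222·Δt.
So d_Seismometer 1 = 106.66, d_Seismometer 2 = 291.24, d_Seismometer 3 = 155.25 km.
Circle about each station: (x + 21.7)² + (y − 0.6)² = 106.66²; (x + 154.9)² + (y + 132.3)² = 291.24²; (x − 138.1)² + (y + 11.1)² = 155.25².
Subtracting the Seismometer 1 equation from the Seismometer 2 and Seismometer 3 equations removes the quadratic terms:
-266.4 x − 265.8 y = -32418.33
319.6 x − 23.4 y = 5997.36
Solving the 2×2 system: x ≈ 25.8, y ≈ 96.1 km.

x ≈ 25.8 km, y ≈ 96.1 km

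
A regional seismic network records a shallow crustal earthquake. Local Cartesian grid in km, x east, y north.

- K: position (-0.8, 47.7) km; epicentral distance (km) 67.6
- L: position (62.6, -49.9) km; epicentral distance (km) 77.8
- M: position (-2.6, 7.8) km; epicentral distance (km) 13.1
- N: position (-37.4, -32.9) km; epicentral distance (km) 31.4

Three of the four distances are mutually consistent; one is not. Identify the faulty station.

Solve using three stations at a time. Using K, L, N (subtract circle equations pairwise → linear system) gives (x, y) ≈ (-9.0, -19.4).
Distances from that point to each station vs reported:
  K: calculated 67.6 vs reported 67.6 → residual 0.0 km
  L: calculated 77.8 vs reported 77.8 → residual 0.0 km
  M: calculated 28.0 vs reported 13.1 → residual 14.9 km
  N: calculated 31.4 vs reported 31.4 → residual 0.0 km
K, L, N are mutually consistent (residuals ≈ 0); M is off by 14.9 km.

M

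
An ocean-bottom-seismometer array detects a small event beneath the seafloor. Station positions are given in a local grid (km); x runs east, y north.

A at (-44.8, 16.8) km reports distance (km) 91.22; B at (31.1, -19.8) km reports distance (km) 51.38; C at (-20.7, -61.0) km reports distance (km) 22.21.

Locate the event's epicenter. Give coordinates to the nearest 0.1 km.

1.5 km east, -61.8 km north

Circle about each station: (x + 44.8)² + (y − 16.8)² = 91.22²; (x − 31.1)² + (y + 19.8)² = 51.38²; (x + 20.7)² + (y + 61.0)² = 22.21².
Subtracting pairs of circle equations eliminates x²+y² and gives linear equations (the radical axes):
151.8 x − 73.2 y = 4751.15
48.2 x − 155.6 y = 9688.01
Solving the 2×2 system: x ≈ 1.5, y ≈ -61.8 km.
Check against A (with the unrounded x, y): √((x + 44.8)²+(y − 16.8)²) = 91.22 ≈ 91.22 km. ✓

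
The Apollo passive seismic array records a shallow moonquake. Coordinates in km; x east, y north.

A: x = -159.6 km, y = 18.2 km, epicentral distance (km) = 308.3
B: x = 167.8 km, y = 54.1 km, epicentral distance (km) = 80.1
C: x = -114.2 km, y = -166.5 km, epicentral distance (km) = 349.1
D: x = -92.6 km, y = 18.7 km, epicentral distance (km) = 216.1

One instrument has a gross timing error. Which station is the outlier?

A

Solve using three stations at a time. Using B, C, D (subtract circle equations pairwise → linear system) gives (x, y) ≈ (105.7, 104.7).
Distances from that point to each station vs reported:
  A: calculated 279.0 vs reported 308.3 → residual 29.3 km
  B: calculated 80.1 vs reported 80.1 → residual 0.0 km
  C: calculated 349.1 vs reported 349.1 → residual 0.0 km
  D: calculated 216.1 vs reported 216.1 → residual 0.0 km
B, C, D are mutually consistent (residuals ≈ 0); A is off by 29.3 km.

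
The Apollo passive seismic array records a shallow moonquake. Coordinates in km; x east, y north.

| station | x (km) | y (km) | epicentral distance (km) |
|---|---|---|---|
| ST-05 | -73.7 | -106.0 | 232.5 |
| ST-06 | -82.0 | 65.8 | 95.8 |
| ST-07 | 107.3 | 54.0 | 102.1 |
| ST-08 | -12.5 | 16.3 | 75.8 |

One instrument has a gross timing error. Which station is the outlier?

ST-05

Solve using three stations at a time. Using ST-06, ST-07, ST-08 (subtract circle equations pairwise → linear system) gives (x, y) ≈ (11.1, 88.4).
Distances from that point to each station vs reported:
  ST-05: calculated 212.1 vs reported 232.5 → residual 20.4 km
  ST-06: calculated 95.8 vs reported 95.8 → residual 0.0 km
  ST-07: calculated 102.1 vs reported 102.1 → residual 0.0 km
  ST-08: calculated 75.8 vs reported 75.8 → residual 0.0 km
ST-06, ST-07, ST-08 are mutually consistent (residuals ≈ 0); ST-05 is off by 20.4 km.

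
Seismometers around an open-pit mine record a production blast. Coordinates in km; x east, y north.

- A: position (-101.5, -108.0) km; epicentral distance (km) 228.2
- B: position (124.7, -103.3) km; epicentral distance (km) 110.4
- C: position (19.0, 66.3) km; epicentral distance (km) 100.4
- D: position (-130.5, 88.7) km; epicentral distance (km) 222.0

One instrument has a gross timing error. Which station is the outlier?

Solve using three stations at a time. Using A, B, C (subtract circle equations pairwise → linear system) gives (x, y) ≈ (97.5, 3.7).
Distances from that point to each station vs reported:
  A: calculated 228.2 vs reported 228.2 → residual 0.0 km
  B: calculated 110.4 vs reported 110.4 → residual 0.0 km
  C: calculated 100.4 vs reported 100.4 → residual 0.0 km
  D: calculated 243.3 vs reported 222.0 → residual 21.3 km
A, B, C are mutually consistent (residuals ≈ 0); D is off by 21.3 km.

D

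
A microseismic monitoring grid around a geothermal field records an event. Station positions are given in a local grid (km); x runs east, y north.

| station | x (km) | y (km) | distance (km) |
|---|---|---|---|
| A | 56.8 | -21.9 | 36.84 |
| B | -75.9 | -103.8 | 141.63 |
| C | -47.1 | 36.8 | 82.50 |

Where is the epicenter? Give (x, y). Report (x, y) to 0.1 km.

Circle about each station: (x − 56.8)² + (y + 21.9)² = 36.84²; (x + 75.9)² + (y + 103.8)² = 141.63²; (x + 47.1)² + (y − 36.8)² = 82.50².
Subtracting pairs of circle equations eliminates x²+y² and gives linear equations (the radical axes):
-265.4 x − 163.8 y = -5872.47
-207.8 x + 117.4 y = -5582.26
Solving the 2×2 system: x ≈ 24.6, y ≈ -4.0 km.

(24.6, -4.0)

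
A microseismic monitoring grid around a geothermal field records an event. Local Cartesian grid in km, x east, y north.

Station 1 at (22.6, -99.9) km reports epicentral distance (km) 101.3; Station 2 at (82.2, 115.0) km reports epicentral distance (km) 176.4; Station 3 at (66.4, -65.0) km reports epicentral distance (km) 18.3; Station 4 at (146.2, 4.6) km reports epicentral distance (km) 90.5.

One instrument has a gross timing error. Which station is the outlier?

Solve using three stations at a time. Using Station 2, Station 3, Station 4 (subtract circle equations pairwise → linear system) gives (x, y) ≈ (84.3, -61.4).
Distances from that point to each station vs reported:
  Station 1: calculated 72.7 vs reported 101.3 → residual 28.6 km
  Station 2: calculated 176.4 vs reported 176.4 → residual 0.0 km
  Station 3: calculated 18.2 vs reported 18.3 → residual 0.1 km
  Station 4: calculated 90.5 vs reported 90.5 → residual 0.0 km
Station 2, Station 3, Station 4 are mutually consistent (residuals ≈ 0); Station 1 is off by 28.6 km.

Station 1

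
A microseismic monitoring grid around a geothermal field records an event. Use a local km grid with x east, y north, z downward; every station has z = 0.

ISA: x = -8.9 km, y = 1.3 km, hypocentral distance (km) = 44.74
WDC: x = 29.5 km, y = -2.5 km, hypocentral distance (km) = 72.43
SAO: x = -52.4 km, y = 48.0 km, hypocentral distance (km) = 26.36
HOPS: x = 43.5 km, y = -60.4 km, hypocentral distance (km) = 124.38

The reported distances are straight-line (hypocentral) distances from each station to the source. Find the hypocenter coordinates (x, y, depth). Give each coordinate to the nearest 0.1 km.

Each station gives a sphere (x−x_i)² + (y−y_i)² + z² = d_i² (stations at z=0).
Subtracting the ISA sphere from WDC and SAO: z² cancels, leaving linear equations in x and y:
76.8 x − 7.6 y = -2448.84
-87.0 x + 93.4 y = 6275.68
Solving: x ≈ -27.799, y ≈ 41.297 km (keep extra digits for the depth step; rounded: -27.8, 41.3).
Then from the ISA sphere: z² = 44.74² − (x + 8.9)² − (y − 1.3)² with x = -27.799, y = 41.297, so z ≈ 6.688 ≈ 6.7 km.

x ≈ -27.8 km, y ≈ 41.3 km, depth ≈ 6.7 km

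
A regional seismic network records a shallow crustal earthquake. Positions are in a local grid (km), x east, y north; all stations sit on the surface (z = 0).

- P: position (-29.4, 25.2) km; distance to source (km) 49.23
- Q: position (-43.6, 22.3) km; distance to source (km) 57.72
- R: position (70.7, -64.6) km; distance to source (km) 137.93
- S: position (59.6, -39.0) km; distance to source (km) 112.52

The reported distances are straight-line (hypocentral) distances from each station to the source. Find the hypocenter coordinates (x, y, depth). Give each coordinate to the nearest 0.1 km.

Each station gives a sphere (x−x_i)² + (y−y_i)² + z² = d_i² (stations at z=0).
Subtracting the P sphere from Q and R: z² cancels, leaving linear equations in x and y:
-28.4 x − 5.8 y = -9.16
200.2 x − 179.6 y = -8928.84
Solving: x ≈ -8.008, y ≈ 40.789 km (keep extra digits for the depth step; rounded: -8.0, 40.8).
Then from the P sphere: z² = 49.23² − (x + 29.4)² − (y − 25.2)² with x = -8.008, y = 40.789, so z ≈ 41.509 ≈ 41.5 km.
Check against S (with the unrounded solution): distance 112.52 ≈ 112.52 km. ✓

x ≈ -8.0 km, y ≈ 40.8 km, depth ≈ 41.5 km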